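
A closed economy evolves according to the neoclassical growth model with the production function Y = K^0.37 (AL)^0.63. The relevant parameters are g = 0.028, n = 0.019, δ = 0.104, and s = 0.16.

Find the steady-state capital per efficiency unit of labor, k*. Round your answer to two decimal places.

Steady state requires s·f(k) = (n + g + δ)·k, i.e. s·k^α = (n + g + δ)·k.
Rearranging, k^(1−α) = s / (n + g + δ).
k^0.63 = 0.16 / (0.019 + 0.028 + 0.104) = 0.16 / 0.151 = 1.0596
k* = 1.0596^(1/0.63) ≈ 1.0962

k* ≈ 1.10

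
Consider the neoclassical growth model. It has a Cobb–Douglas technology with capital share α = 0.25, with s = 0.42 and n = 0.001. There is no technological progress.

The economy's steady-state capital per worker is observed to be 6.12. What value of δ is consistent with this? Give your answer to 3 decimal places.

δ ≈ 0.107

At the steady state, Δk = 0, so s·k^α = (n + δ)·k.
So s / (n + δ) = (k*)^(1−α) = 6.12^0.75 = 3.8910.
Therefore n + δ = s / 3.8910 = 0.42 / 3.8910 = 0.1079, so δ = 0.1079 − 0.001 = 0.1069.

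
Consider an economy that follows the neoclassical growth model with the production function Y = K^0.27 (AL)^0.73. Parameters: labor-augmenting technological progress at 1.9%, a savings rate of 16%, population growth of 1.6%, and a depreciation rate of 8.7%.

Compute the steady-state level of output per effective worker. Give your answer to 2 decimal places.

y* ≈ 1.11

At the steady state, Δk = 0, so s·k^α = (n + g + δ)·k.
Rearranging, k^(1−α) = s / (n + g + δ).
k^0.73 = 0.16 / (0.016 + 0.019 + 0.087) = 0.16 / 0.122 = 1.3115
k* = 1.3115^(1/0.73) ≈ 1.4499
y* = (k*)^α = 1.4499^0.27 ≈ 1.1055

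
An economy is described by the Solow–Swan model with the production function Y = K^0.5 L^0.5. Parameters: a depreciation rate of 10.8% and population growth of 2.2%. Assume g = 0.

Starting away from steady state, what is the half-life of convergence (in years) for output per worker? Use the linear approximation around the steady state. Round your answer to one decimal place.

half-life ≈ 10.7 years

Near the steady state the convergence rate is λ = (1 − α)(n + δ).
λ = (1 − 0.5) × 0.130 = 0.5 × 0.130 = 0.0650
Half-life = ln 2 / λ = 0.6931 / 0.0650 ≈ 10.66 years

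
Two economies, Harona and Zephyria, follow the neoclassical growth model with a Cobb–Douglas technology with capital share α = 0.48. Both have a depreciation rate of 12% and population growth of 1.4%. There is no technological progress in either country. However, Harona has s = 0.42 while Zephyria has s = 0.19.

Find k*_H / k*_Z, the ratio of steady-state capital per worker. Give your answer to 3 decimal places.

Steady-state k* = [s/(n + δ)]^(1/(1−α)), so the ratio is [ (s_H/(n + δ)_H) / (s_Z/(n + δ)_Z) ]^1.9231.
s_H/(n + δ)_H = 0.42/0.134 = 3.1343; s_Z/(n + δ)_Z = 0.19/0.134 = 1.4179.
Ratio = (3.1343/1.4179)^1.9231 = 2.2105^1.9231 ≈ 4.5972

ratio ≈ 4.597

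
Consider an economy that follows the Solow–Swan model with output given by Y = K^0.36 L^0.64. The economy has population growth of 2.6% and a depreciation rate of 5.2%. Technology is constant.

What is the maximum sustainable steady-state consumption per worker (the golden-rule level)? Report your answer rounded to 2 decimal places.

At the golden rule, f'(k) = n + δ, so α·k^(α−1) = n + δ and k_gold = (α/(n + δ))^(1/(1−α)).
k_gold = (0.36/0.078)^(1/0.64) = 4.6154^1.5625 ≈ 10.9101
c_gold = f(k_gold) − (n + δ)·k_gold = 2.3638 − 0.078×10.9101 ≈ 1.5128

c_gold ≈ 1.51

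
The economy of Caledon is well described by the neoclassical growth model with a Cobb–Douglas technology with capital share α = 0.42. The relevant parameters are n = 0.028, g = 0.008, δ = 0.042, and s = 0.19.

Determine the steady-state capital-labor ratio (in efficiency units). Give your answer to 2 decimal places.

k* ≈ 4.64

Steady state requires s·f(k) = (n + g + δ)·k, i.e. s·k^α = (n + g + δ)·k.
Dividing both sides by k: k^(1−α) = s / (n + g + δ).
k^0.58 = 0.19 / (0.028 + 0.008 + 0.042) = 0.19 / 0.078 = 2.4359
k* = 2.4359^(1/0.58) ≈ 4.6415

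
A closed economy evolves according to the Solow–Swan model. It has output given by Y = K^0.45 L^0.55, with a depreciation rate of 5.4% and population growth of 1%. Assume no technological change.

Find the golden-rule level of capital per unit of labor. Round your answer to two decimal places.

The golden rule sets f'(k) = n + δ, i.e. α·k^(α−1) = n + δ.
So k^(1−α) = α / (n + δ) = 0.45 / 0.064 = 7.0313.
k_gold = 7.0313^(1/0.55) ≈ 34.6789

k_gold ≈ 34.68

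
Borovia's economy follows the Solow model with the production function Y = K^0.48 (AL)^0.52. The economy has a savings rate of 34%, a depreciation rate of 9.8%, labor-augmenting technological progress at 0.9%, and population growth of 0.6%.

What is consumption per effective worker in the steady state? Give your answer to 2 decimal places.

At the steady state, Δk = 0, so s·k^α = (n + g + δ)·k.
Rearranging, k^(1−α) = s / (n + g + δ).
k^0.52 = 0.34 / (0.006 + 0.009 + 0.098) = 0.34 / 0.113 = 3.0088
k* = 3.0088^(1/0.52) ≈ 8.3174
y* = (k*)^α = 8.3174^0.48 ≈ 2.7644
c* = (1 − s)·y* = (1 − 0.34) × 2.7644 ≈ 1.8245

c* ≈ 1.82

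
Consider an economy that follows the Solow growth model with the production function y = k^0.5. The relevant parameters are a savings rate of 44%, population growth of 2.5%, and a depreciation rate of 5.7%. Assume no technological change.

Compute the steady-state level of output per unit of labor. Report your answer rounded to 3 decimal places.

At the steady state, Δk = 0, so s·k^α = (n + δ)·k.
Dividing both sides by k: k^(1−α) = s / (n + δ).
k^0.5 = 0.44 / (0.025 + 0.057) = 0.44 / 0.082 = 5.3659
k* = 5.3659^(1/0.5) ≈ 28.7929
y* = (k*)^α = 28.7929^0.5 ≈ 5.3659

y* ≈ 5.366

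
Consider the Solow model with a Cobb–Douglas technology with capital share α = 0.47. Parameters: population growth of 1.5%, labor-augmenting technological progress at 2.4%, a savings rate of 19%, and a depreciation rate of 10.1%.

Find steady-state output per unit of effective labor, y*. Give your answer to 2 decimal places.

y* ≈ 1.31

Steady state requires s·f(k) = (n + g + δ)·k, i.e. s·k^α = (n + g + δ)·k.
Dividing both sides by k: k^(1−α) = s / (n + g + δ).
k^0.53 = 0.19 / (0.015 + 0.024 + 0.101) = 0.19 / 0.140 = 1.3571
k* = 1.3571^(1/0.53) ≈ 1.7791
y* = (k*)^α = 1.7791^0.47 ≈ 1.3110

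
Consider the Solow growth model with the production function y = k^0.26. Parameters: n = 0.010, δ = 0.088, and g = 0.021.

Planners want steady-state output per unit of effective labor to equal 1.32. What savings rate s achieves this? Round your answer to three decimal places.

s ≈ 0.262

In steady state, investment equals break-even investment: s·k^α = (n + g + δ)·k.
Since y* = [s/(n + g + δ)]^(α/(1−α)), we have s/(n + g + δ) = (y*)^((1−α)/α) = 1.32^2.8462 = 2.2038.
Therefore s = 2.2038 × (n + g + δ) = 2.2038 × 0.119 = 0.2623.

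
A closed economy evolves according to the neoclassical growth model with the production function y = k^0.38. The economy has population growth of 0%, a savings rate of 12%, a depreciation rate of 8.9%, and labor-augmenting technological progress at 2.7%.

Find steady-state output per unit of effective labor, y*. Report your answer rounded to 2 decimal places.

In steady state, investment equals break-even investment: s·k^α = (n + g + δ)·k.
Dividing both sides by k: k^(1−α) = s / (n + g + δ).
k^0.62 = 0.12 / (0.000 + 0.027 + 0.089) = 0.12 / 0.116 = 1.0345
k* = 1.0345^(1/0.62) ≈ 1.0562
y* = (k*)^α = 1.0562^0.38 ≈ 1.0210

y* = 1.02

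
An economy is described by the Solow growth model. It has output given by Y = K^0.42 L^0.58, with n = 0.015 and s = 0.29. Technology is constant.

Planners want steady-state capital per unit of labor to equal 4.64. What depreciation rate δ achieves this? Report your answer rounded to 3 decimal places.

δ ≈ 0.104

Steady state requires s·f(k) = (n + δ)·k, i.e. s·k^α = (n + δ)·k.
So s / (n + δ) = (k*)^(1−α) = 4.64^0.58 = 2.4355.
Therefore n + δ = s / 2.4355 = 0.29 / 2.4355 = 0.1191, so δ = 0.1191 − 0.015 = 0.1041.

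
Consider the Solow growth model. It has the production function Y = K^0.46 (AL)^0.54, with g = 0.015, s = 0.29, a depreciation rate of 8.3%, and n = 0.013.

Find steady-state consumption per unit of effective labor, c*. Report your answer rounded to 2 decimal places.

c* = 1.61

At the steady state, Δk = 0, so s·k^α = (n + g + δ)·k.
Rearranging, k^(1−α) = s / (n + g + δ).
k^0.54 = 0.29 / (0.013 + 0.015 + 0.083) = 0.29 / 0.111 = 2.6126
k* = 2.6126^(1/0.54) ≈ 5.9205
y* = (k*)^α = 5.9205^0.46 ≈ 2.2661
c* = (1 − s)·y* = (1 − 0.29) × 2.2661 ≈ 1.6089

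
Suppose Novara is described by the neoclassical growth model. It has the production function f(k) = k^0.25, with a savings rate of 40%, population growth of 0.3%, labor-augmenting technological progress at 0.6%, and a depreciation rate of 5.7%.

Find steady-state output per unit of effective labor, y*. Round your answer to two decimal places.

y* = 1.82

In steady state, investment equals break-even investment: s·k^α = (n + g + δ)·k.
Dividing both sides by k: k^(1−α) = s / (n + g + δ).
k^0.75 = 0.40 / (0.003 + 0.006 + 0.057) = 0.40 / 0.066 = 6.0606
k* = 6.0606^(1/0.75) ≈ 11.0498
y* = (k*)^α = 11.0498^0.25 ≈ 1.8232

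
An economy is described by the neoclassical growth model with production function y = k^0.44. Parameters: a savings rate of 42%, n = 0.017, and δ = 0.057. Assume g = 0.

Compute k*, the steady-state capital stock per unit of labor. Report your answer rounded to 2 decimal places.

In steady state, investment equals break-even investment: s·k^α = (n + δ)·k.
Rearranging, k^(1−α) = s / (n + δ).
k^0.56 = 0.42 / (0.017 + 0.057) = 0.42 / 0.074 = 5.6757
k* = 5.6757^(1/0.56) ≈ 22.2056

k* ≈ 22.21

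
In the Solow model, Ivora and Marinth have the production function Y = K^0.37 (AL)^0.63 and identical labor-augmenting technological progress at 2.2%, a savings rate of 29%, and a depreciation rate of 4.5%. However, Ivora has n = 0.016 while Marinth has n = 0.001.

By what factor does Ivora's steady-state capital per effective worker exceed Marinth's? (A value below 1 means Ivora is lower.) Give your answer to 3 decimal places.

k*_I / k*_M ≈ 0.729

Steady-state k* = [s/(n + g + δ)]^(1/(1−α)), so the ratio is [ (s_I/(n + g + δ)_I) / (s_M/(n + g + δ)_M) ]^1.5873.
s_I/(n + g + δ)_I = 0.29/0.083 = 3.4940; s_M/(n + g + δ)_M = 0.29/0.068 = 4.2647.
Ratio = (3.4940/4.2647)^1.5873 = 0.8193^1.5873 ≈ 0.7288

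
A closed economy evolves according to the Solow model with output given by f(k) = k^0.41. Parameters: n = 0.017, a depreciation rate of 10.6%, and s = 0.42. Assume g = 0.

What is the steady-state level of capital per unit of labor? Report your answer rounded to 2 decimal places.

k* = 8.02

Steady state requires s·f(k) = (n + δ)·k, i.e. s·k^α = (n + δ)·k.
Dividing both sides by k: k^(1−α) = s / (n + δ).
k^0.59 = 0.42 / (0.017 + 0.106) = 0.42 / 0.123 = 3.4146
k* = 3.4146^(1/0.59) ≈ 8.0161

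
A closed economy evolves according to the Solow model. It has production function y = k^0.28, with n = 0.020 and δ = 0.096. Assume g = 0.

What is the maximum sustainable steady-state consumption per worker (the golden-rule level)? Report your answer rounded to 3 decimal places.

c_gold ≈ 1.014

At the golden rule, f'(k) = n + δ, so α·k^(α−1) = n + δ and k_gold = (α/(n + δ))^(1/(1−α)).
k_gold = (0.28/0.116)^(1/0.72) = 2.4138^1.3889 ≈ 3.4004
c_gold = f(k_gold) − (n + δ)·k_gold = 1.4087 − 0.116×3.4004 ≈ 1.0143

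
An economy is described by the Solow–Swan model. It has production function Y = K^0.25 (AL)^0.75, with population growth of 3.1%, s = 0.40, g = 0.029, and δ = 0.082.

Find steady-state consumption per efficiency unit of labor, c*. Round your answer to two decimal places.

At the steady state, Δk = 0, so s·k^α = (n + g + δ)·k.
Rearranging, k^(1−α) = s / (n + g + δ).
k^0.75 = 0.40 / (0.031 + 0.029 + 0.082) = 0.40 / 0.142 = 2.8169
k* = 2.8169^(1/0.75) ≈ 3.9783
y* = (k*)^α = 3.9783^0.25 ≈ 1.4123
c* = (1 − s)·y* = (1 − 0.40) × 1.4123 ≈ 0.8474

c* = 0.85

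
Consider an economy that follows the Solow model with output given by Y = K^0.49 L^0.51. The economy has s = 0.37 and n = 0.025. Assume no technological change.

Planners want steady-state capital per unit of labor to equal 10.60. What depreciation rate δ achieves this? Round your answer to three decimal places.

δ ≈ 0.086

At the steady state, Δk = 0, so s·k^α = (n + δ)·k.
So s / (n + δ) = (k*)^(1−α) = 10.60^0.51 = 3.3335.
Therefore n + δ = s / 3.3335 = 0.37 / 3.3335 = 0.1110, so δ = 0.1110 − 0.025 = 0.0860.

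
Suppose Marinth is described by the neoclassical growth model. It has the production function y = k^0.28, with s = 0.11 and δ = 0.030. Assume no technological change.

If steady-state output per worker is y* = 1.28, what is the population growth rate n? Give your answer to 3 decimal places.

Steady state requires s·f(k) = (n + δ)·k, i.e. s·k^α = (n + δ)·k.
Since y* = [s/(n + δ)]^(α/(1−α)), we have s/(n + δ) = (y*)^((1−α)/α) = 1.28^2.5714 = 1.8866.
Therefore n + δ = s / 1.8866 = 0.11 / 1.8866 = 0.0583, so n = 0.0583 − 0.030 = 0.0283.

n ≈ 0.028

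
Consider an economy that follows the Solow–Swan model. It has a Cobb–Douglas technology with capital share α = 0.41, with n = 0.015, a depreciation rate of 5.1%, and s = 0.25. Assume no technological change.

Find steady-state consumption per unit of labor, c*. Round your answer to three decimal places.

c* ≈ 1.892

In steady state, investment equals break-even investment: s·k^α = (n + δ)·k.
Rearranging, k^(1−α) = s / (n + δ).
k^0.59 = 0.25 / (0.015 + 0.051) = 0.25 / 0.066 = 3.7879
k* = 3.7879^(1/0.59) ≈ 9.5573
y* = (k*)^α = 9.5573^0.41 ≈ 2.5231
c* = (1 − s)·y* = (1 − 0.25) × 2.5231 ≈ 1.8923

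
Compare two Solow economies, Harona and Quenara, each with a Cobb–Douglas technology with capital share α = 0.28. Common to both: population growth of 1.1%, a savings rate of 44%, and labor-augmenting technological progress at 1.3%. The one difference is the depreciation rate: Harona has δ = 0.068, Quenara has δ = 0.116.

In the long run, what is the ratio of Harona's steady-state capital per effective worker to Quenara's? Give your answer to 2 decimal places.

Steady-state k* = [s/(n + g + δ)]^(1/(1−α)), so the ratio is [ (s_H/(n + g + δ)_H) / (s_Q/(n + g + δ)_Q) ]^1.3889.
s_H/(n + g + δ)_H = 0.44/0.092 = 4.7826; s_Q/(n + g + δ)_Q = 0.44/0.140 = 3.1429.
Ratio = (4.7826/3.1429)^1.3889 = 1.5217^1.3889 ≈ 1.7916

k*_H / k*_Q ≈ 1.79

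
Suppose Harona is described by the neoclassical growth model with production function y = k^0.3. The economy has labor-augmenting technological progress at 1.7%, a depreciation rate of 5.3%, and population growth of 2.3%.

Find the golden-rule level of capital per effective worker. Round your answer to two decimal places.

The golden rule sets f'(k) = n + g + δ, i.e. α·k^(α−1) = n + g + δ.
So k^(1−α) = α / (n + g + δ) = 0.3 / 0.093 = 3.2258.
k_gold = 3.2258^(1/0.7) ≈ 5.3287

k_gold ≈ 5.33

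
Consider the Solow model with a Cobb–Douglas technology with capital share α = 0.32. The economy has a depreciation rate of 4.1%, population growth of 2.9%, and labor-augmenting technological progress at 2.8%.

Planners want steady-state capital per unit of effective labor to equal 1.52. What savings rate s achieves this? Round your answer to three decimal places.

In steady state, investment equals break-even investment: s·k^α = (n + g + δ)·k.
So s / (n + g + δ) = (k*)^(1−α) = 1.52^0.68 = 1.3294.
Therefore s = 1.3294 × (n + g + δ) = 1.3294 × 0.098 = 0.1303.

s ≈ 0.130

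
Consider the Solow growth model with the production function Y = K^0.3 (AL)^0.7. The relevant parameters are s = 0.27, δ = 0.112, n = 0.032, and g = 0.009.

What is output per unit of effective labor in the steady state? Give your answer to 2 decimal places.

y* ≈ 1.28

In steady state, investment equals break-even investment: s·k^α = (n + g + δ)·k.
Dividing both sides by k: k^(1−α) = s / (n + g + δ).
k^0.7 = 0.27 / (0.032 + 0.009 + 0.112) = 0.27 / 0.153 = 1.7647
k* = 1.7647^(1/0.7) ≈ 2.2511
y* = (k*)^α = 2.2511^0.3 ≈ 1.2756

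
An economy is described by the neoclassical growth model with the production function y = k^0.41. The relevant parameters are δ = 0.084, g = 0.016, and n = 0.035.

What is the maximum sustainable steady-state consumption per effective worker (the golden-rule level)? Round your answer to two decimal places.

At the golden rule, f'(k) = n + g + δ, so α·k^(α−1) = n + g + δ and k_gold = (α/(n + g + δ))^(1/(1−α)).
k_gold = (0.41/0.135)^(1/0.59) = 3.0370^1.6949 ≈ 6.5720
c_gold = f(k_gold) − (n + g + δ)·k_gold = 2.1640 − 0.135×6.5720 ≈ 1.2768

c_gold ≈ 1.28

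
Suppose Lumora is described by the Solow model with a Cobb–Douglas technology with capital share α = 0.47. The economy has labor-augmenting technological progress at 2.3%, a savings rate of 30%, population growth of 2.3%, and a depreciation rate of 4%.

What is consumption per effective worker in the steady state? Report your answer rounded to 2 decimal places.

c* = 2.12

Steady state requires s·f(k) = (n + g + δ)·k, i.e. s·k^α = (n + g + δ)·k.
Dividing both sides by k: k^(1−α) = s / (n + g + δ).
k^0.53 = 0.30 / (0.023 + 0.023 + 0.040) = 0.30 / 0.086 = 3.4884
k* = 3.4884^(1/0.53) ≈ 10.5639
y* = (k*)^α = 10.5639^0.47 ≈ 3.0283
c* = (1 − s)·y* = (1 − 0.30) × 3.0283 ≈ 2.1198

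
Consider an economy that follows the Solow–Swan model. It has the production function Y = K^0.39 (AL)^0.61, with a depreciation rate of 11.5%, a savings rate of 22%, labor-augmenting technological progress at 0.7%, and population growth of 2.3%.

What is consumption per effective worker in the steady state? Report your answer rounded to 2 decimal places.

c* ≈ 1.02

In steady state, investment equals break-even investment: s·k^α = (n + g + δ)·k.
Dividing both sides by k: k^(1−α) = s / (n + g + δ).
k^0.61 = 0.22 / (0.023 + 0.007 + 0.115) = 0.22 / 0.145 = 1.5172
k* = 1.5172^(1/0.61) ≈ 1.9806
y* = (k*)^α = 1.9806^0.39 ≈ 1.3054
c* = (1 − s)·y* = (1 − 0.22) × 1.3054 ≈ 1.0182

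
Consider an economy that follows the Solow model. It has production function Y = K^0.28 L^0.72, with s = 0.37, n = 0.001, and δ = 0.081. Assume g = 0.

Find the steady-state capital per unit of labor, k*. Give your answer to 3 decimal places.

In steady state, investment equals break-even investment: s·k^α = (n + δ)·k.
Rearranging, k^(1−α) = s / (n + δ).
k^0.72 = 0.37 / (0.001 + 0.081) = 0.37 / 0.082 = 4.5122
k* = 4.5122^(1/0.72) ≈ 8.1072

k* = 8.107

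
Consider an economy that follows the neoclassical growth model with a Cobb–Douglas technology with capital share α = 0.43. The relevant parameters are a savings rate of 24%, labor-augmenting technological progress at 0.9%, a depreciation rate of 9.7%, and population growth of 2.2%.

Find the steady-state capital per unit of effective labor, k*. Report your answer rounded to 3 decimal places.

k* ≈ 3.013

At the steady state, Δk = 0, so s·k^α = (n + g + δ)·k.
Rearranging, k^(1−α) = s / (n + g + δ).
k^0.57 = 0.24 / (0.022 + 0.009 + 0.097) = 0.24 / 0.128 = 1.8750
k* = 1.8750^(1/0.57) ≈ 3.0127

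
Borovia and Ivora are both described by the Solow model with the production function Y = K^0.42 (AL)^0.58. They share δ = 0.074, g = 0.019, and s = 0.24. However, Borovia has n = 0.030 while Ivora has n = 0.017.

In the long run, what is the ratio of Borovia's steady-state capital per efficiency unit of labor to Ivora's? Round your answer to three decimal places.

Steady-state k* = [s/(n + g + δ)]^(1/(1−α)), so the ratio is [ (s_B/(n + g + δ)_B) / (s_I/(n + g + δ)_I) ]^1.7241.
s_B/(n + g + δ)_B = 0.24/0.123 = 1.9512; s_I/(n + g + δ)_I = 0.24/0.110 = 2.1818.
Ratio = (1.9512/2.1818)^1.7241 = 0.8943^1.7241 ≈ 0.8248

ratio ≈ 0.825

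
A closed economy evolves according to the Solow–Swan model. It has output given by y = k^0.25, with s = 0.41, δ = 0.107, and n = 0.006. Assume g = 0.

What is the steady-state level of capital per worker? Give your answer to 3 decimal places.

At the steady state, Δk = 0, so s·k^α = (n + δ)·k.
Rearranging, k^(1−α) = s / (n + δ).
k^0.75 = 0.41 / (0.006 + 0.107) = 0.41 / 0.113 = 3.6283
k* = 3.6283^(1/0.75) ≈ 5.5753

k* ≈ 5.575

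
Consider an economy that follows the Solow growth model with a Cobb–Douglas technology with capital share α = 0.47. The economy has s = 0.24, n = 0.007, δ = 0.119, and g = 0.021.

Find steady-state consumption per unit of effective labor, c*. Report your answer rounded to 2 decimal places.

c* = 1.17

At the steady state, Δk = 0, so s·k^α = (n + g + δ)·k.
Rearranging, k^(1−α) = s / (n + g + δ).
k^0.53 = 0.24 / (0.007 + 0.021 + 0.119) = 0.24 / 0.147 = 1.6327
k* = 1.6327^(1/0.53) ≈ 2.5218
y* = (k*)^α = 2.5218^0.47 ≈ 1.5446
c* = (1 − s)·y* = (1 − 0.24) × 1.5446 ≈ 1.1739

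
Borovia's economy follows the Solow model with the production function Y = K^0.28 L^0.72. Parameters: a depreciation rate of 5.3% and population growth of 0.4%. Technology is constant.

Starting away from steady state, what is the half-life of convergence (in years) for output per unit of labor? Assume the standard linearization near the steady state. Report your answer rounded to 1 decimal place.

about 16.9 years

Near the steady state the convergence rate is λ = (1 − α)(n + δ).
λ = (1 − 0.28) × 0.057 = 0.72 × 0.057 = 0.04104
Half-life = ln 2 / λ = 0.6931 / 0.04104 ≈ 16.89 years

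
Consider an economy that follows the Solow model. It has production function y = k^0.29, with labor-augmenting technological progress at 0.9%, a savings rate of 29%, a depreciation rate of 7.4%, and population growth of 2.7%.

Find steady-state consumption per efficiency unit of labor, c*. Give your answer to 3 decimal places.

c* ≈ 1.055

At the steady state, Δk = 0, so s·k^α = (n + g + δ)·k.
Rearranging, k^(1−α) = s / (n + g + δ).
k^0.71 = 0.29 / (0.027 + 0.009 + 0.074) = 0.29 / 0.110 = 2.6364
k* = 2.6364^(1/0.71) ≈ 3.9172
y* = (k*)^α = 3.9172^0.29 ≈ 1.4858
c* = (1 − s)·y* = (1 − 0.29) × 1.4858 ≈ 1.0549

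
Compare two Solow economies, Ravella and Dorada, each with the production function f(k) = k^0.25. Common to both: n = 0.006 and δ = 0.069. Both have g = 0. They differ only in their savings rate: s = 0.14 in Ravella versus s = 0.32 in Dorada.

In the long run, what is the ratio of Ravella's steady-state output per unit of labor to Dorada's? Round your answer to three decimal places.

y*_R / y*_D ≈ 0.759

Steady-state y* = [s/(n + δ)]^(α/(1−α)), so the ratio is [ (s_R/(n + δ)_R) / (s_D/(n + δ)_D) ]^0.3333.
s_R/(n + δ)_R = 0.14/0.075 = 1.8667; s_D/(n + δ)_D = 0.32/0.075 = 4.2667.
Ratio = (1.8667/4.2667)^0.3333 = 0.4375^0.3333 ≈ 0.7592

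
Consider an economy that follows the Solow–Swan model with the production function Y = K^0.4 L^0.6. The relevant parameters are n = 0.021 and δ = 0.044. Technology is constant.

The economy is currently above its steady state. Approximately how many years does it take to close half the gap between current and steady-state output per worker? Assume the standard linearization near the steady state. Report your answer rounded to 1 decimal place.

Near the steady state the convergence rate is λ = (1 − α)(n + δ).
λ = (1 − 0.4) × 0.065 = 0.6 × 0.065 = 0.0390
Half-life = ln 2 / λ = 0.6931 / 0.0390 ≈ 17.77 years

t_½ ≈ 17.8 years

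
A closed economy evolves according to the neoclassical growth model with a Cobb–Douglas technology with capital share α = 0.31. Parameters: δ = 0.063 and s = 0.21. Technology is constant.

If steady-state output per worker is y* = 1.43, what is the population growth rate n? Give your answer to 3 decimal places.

n ≈ 0.032

In steady state, investment equals break-even investment: s·k^α = (n + δ)·k.
Since y* = [s/(n + δ)]^(α/(1−α)), we have s/(n + δ) = (y*)^((1−α)/α) = 1.43^2.2258 = 2.2169.
Therefore n + δ = s / 2.2169 = 0.21 / 2.2169 = 0.0947, so n = 0.0947 − 0.063 = 0.0317.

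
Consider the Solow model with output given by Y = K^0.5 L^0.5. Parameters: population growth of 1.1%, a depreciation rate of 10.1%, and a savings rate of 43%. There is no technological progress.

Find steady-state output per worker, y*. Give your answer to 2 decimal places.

At the steady state, Δk = 0, so s·k^α = (n + δ)·k.
Dividing both sides by k: k^(1−α) = s / (n + δ).
k^0.5 = 0.43 / (0.011 + 0.101) = 0.43 / 0.112 = 3.8393
k* = 3.8393^(1/0.5) ≈ 14.7402
y* = (k*)^α = 14.7402^0.5 ≈ 3.8393

y* = 3.84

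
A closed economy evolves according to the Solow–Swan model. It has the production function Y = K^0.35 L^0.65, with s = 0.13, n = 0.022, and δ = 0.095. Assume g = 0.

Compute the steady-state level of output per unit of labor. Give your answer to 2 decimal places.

y* = 1.06

In steady state, investment equals break-even investment: s·k^α = (n + δ)·k.
Rearranging, k^(1−α) = s / (n + δ).
k^0.65 = 0.13 / (0.022 + 0.095) = 0.13 / 0.117 = 1.1111
k* = 1.1111^(1/0.65) ≈ 1.1760
y* = (k*)^α = 1.1760^0.35 ≈ 1.0584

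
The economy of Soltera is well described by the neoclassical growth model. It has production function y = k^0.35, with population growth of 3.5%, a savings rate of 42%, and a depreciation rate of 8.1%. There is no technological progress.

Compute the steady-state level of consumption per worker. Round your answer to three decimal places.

c* ≈ 1.160

At the steady state, Δk = 0, so s·k^α = (n + δ)·k.
Rearranging, k^(1−α) = s / (n + δ).
k^0.65 = 0.42 / (0.035 + 0.081) = 0.42 / 0.116 = 3.6207
k* = 3.6207^(1/0.65) ≈ 7.2390
y* = (k*)^α = 7.2390^0.35 ≈ 1.9993
c* = (1 − s)·y* = (1 − 0.42) × 1.9993 ≈ 1.1596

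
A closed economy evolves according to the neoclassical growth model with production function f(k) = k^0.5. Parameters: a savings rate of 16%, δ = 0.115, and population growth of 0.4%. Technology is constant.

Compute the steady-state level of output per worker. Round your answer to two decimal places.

Steady state requires s·f(k) = (n + δ)·k, i.e. s·k^α = (n + δ)·k.
Dividing both sides by k: k^(1−α) = s / (n + δ).
k^0.5 = 0.16 / (0.004 + 0.115) = 0.16 / 0.119 = 1.3445
k* = 1.3445^(1/0.5) ≈ 1.8077
y* = (k*)^α = 1.8077^0.5 ≈ 1.3445

y* = 1.34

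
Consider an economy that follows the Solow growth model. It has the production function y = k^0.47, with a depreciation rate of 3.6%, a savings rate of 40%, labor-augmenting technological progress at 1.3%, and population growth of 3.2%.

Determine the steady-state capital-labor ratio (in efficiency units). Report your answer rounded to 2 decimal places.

k* ≈ 20.35

In steady state, investment equals break-even investment: s·k^α = (n + g + δ)·k.
Rearranging, k^(1−α) = s / (n + g + δ).
k^0.53 = 0.40 / (0.032 + 0.013 + 0.036) = 0.40 / 0.081 = 4.9383
k* = 4.9383^(1/0.53) ≈ 20.3534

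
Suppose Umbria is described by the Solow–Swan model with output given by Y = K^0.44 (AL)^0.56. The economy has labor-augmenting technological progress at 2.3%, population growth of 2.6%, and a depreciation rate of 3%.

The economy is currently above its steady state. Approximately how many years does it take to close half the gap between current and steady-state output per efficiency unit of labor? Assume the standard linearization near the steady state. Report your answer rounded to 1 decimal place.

t_½ ≈ 15.7 years

Near the steady state the convergence rate is λ = (1 − α)(n + g + δ).
λ = (1 − 0.44) × 0.079 = 0.56 × 0.079 = 0.04424
Half-life = ln 2 / λ = 0.6931 / 0.04424 ≈ 15.67 years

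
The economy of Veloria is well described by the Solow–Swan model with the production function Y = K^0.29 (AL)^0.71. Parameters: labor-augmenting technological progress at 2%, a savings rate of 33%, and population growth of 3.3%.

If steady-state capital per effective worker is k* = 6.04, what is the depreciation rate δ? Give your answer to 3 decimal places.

δ ≈ 0.039

Steady state requires s·f(k) = (n + g + δ)·k, i.e. s·k^α = (n + g + δ)·k.
So s / (n + g + δ) = (k*)^(1−α) = 6.04^0.71 = 3.5854.
Therefore n + g + δ = s / 3.5854 = 0.33 / 3.5854 = 0.0920, so δ = 0.0920 − 0.053 = 0.0390.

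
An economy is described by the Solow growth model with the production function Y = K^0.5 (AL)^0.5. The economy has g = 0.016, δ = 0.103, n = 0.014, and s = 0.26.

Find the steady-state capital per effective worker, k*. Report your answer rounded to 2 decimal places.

At the steady state, Δk = 0, so s·k^α = (n + g + δ)·k.
Dividing both sides by k: k^(1−α) = s / (n + g + δ).
k^0.5 = 0.26 / (0.014 + 0.016 + 0.103) = 0.26 / 0.133 = 1.9549
k* = 1.9549^(1/0.5) ≈ 3.8216

k* ≈ 3.82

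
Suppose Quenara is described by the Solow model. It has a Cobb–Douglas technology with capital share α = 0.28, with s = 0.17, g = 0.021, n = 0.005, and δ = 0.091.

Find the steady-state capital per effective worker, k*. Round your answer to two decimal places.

In steady state, investment equals break-even investment: s·k^α = (n + g + δ)·k.
Dividing both sides by k: k^(1−α) = s / (n + g + δ).
k^0.72 = 0.17 / (0.005 + 0.021 + 0.091) = 0.17 / 0.117 = 1.4530
k* = 1.4530^(1/0.72) ≈ 1.6802

k* ≈ 1.68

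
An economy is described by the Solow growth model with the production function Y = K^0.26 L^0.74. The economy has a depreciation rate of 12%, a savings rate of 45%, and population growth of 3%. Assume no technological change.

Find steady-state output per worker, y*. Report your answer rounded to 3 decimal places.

y* ≈ 1.471

In steady state, investment equals break-even investment: s·k^α = (n + δ)·k.
Rearranging, k^(1−α) = s / (n + δ).
k^0.74 = 0.45 / (0.030 + 0.120) = 0.45 / 0.150 = 3.0000
k* = 3.0000^(1/0.74) ≈ 4.4132
y* = (k*)^α = 4.4132^0.26 ≈ 1.4711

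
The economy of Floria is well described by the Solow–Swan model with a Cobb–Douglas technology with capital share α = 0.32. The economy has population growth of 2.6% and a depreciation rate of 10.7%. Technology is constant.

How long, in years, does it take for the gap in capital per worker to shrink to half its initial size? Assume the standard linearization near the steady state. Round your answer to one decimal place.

half-life ≈ 7.7 years

Near the steady state the convergence rate is λ = (1 − α)(n + δ).
λ = (1 − 0.32) × 0.133 = 0.68 × 0.133 = 0.09044
Half-life = ln 2 / λ = 0.6931 / 0.09044 ≈ 7.66 years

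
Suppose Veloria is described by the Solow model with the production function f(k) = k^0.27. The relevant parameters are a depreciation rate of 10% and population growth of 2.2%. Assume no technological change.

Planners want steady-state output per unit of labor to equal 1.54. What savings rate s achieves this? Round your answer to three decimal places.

s ≈ 0.392

In steady state, investment equals break-even investment: s·k^α = (n + δ)·k.
Since y* = [s/(n + δ)]^(α/(1−α)), we have s/(n + δ) = (y*)^((1−α)/α) = 1.54^2.7037 = 3.2137.
Therefore s = 3.2137 × (n + δ) = 3.2137 × 0.122 = 0.3921.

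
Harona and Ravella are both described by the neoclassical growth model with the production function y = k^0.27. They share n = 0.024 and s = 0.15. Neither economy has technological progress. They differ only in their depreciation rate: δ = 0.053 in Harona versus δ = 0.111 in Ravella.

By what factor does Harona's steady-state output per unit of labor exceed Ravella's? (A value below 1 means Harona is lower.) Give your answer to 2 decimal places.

Steady-state y* = [s/(n + δ)]^(α/(1−α)), so the ratio is [ (s_H/(n + δ)_H) / (s_R/(n + δ)_R) ]^0.3699.
s_H/(n + δ)_H = 0.15/0.077 = 1.9481; s_R/(n + δ)_R = 0.15/0.135 = 1.1111.
Ratio = (1.9481/1.1111)^0.3699 = 1.7533^0.3699 ≈ 1.2308

y*_H / y*_R ≈ 1.23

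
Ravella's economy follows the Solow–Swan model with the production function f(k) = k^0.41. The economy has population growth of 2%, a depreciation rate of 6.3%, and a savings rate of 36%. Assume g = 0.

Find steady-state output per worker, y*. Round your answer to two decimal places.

Steady state requires s·f(k) = (n + δ)·k, i.e. s·k^α = (n + δ)·k.
Dividing both sides by k: k^(1−α) = s / (n + δ).
k^0.59 = 0.36 / (0.020 + 0.063) = 0.36 / 0.083 = 4.3373
k* = 4.3373^(1/0.59) ≈ 12.0236
y* = (k*)^α = 12.0236^0.41 ≈ 2.7721

y* ≈ 2.77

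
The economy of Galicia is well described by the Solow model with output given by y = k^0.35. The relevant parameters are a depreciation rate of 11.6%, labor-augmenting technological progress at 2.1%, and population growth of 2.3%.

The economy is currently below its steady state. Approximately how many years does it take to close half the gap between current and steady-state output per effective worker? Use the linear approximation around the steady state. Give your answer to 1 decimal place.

t_½ ≈ 6.7 years

Near the steady state the convergence rate is λ = (1 − α)(n + g + δ).
λ = (1 − 0.35) × 0.160 = 0.65 × 0.160 = 0.1040
Half-life = ln 2 / λ = 0.6931 / 0.1040 ≈ 6.66 years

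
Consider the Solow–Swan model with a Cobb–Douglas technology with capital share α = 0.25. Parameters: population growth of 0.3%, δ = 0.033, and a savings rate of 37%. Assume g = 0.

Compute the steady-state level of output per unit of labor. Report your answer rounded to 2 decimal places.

y* = 2.17

At the steady state, Δk = 0, so s·k^α = (n + δ)·k.
Rearranging, k^(1−α) = s / (n + δ).
k^0.75 = 0.37 / (0.003 + 0.033) = 0.37 / 0.036 = 10.2778
k* = 10.2778^(1/0.75) ≈ 22.3460
y* = (k*)^α = 22.3460^0.25 ≈ 2.1742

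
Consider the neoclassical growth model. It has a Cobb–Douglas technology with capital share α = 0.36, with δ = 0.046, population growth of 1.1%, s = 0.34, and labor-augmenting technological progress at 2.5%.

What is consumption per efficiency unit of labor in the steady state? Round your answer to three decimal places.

In steady state, investment equals break-even investment: s·k^α = (n + g + δ)·k.
Rearranging, k^(1−α) = s / (n + g + δ).
k^0.64 = 0.34 / (0.011 + 0.025 + 0.046) = 0.34 / 0.082 = 4.1463
k* = 4.1463^(1/0.64) ≈ 9.2277
y* = (k*)^α = 9.2277^0.36 ≈ 2.2255
c* = (1 − s)·y* = (1 − 0.34) × 2.2255 ≈ 1.4688

c* = 1.469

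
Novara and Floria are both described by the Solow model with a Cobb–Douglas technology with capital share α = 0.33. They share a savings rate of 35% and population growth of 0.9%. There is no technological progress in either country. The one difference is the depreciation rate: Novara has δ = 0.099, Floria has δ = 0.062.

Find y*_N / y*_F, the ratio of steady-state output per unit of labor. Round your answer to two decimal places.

y*_N / y*_F ≈ 0.81

Steady-state y* = [s/(n + δ)]^(α/(1−α)), so the ratio is [ (s_N/(n + δ)_N) / (s_F/(n + δ)_F) ]^0.4925.
s_N/(n + δ)_N = 0.35/0.108 = 3.2407; s_F/(n + δ)_F = 0.35/0.071 = 4.9296.
Ratio = (3.2407/4.9296)^0.4925 = 0.6574^0.4925 ≈ 0.8134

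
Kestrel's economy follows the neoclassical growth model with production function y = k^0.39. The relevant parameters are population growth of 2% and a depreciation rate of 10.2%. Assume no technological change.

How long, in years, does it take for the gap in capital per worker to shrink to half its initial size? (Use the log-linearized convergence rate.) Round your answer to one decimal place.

t_½ ≈ 9.3 years

Near the steady state the convergence rate is λ = (1 − α)(n + δ).
λ = (1 − 0.39) × 0.122 = 0.61 × 0.122 = 0.07442
Half-life = ln 2 / λ = 0.6931 / 0.07442 ≈ 9.31 years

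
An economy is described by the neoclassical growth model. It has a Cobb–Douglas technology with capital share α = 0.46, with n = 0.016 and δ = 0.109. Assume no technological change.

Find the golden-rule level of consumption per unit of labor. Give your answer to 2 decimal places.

At the golden rule, f'(k) = n + δ, so α·k^(α−1) = n + δ and k_gold = (α/(n + δ))^(1/(1−α)).
k_gold = (0.46/0.125)^(1/0.54) = 3.6800^1.8519 ≈ 11.1659
c_gold = f(k_gold) − (n + δ)·k_gold = 3.0341 − 0.125×11.1659 ≈ 1.6384

c_gold ≈ 1.64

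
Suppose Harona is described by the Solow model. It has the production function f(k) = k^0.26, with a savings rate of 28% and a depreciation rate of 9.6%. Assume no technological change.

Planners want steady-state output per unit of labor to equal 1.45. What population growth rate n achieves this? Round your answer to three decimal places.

n ≈ 0.001

Steady state requires s·f(k) = (n + δ)·k, i.e. s·k^α = (n + δ)·k.
Since y* = [s/(n + δ)]^(α/(1−α)), we have s/(n + δ) = (y*)^((1−α)/α) = 1.45^2.8462 = 2.8793.
Therefore n + δ = s / 2.8793 = 0.28 / 2.8793 = 0.0972, so n = 0.0972 − 0.096 = 0.0012.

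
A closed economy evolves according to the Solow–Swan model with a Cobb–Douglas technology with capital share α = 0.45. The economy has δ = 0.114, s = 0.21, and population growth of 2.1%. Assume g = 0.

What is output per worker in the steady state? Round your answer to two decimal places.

Steady state requires s·f(k) = (n + δ)·k, i.e. s·k^α = (n + δ)·k.
Rearranging, k^(1−α) = s / (n + δ).
k^0.55 = 0.21 / (0.021 + 0.114) = 0.21 / 0.135 = 1.5556
k* = 1.5556^(1/0.55) ≈ 2.2331
y* = (k*)^α = 2.2331^0.45 ≈ 1.4355

y* ≈ 1.44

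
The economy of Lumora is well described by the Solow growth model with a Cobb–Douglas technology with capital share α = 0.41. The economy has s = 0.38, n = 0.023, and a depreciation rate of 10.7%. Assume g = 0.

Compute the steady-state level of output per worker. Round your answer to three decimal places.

y* ≈ 2.107

In steady state, investment equals break-even investment: s·k^α = (n + δ)·k.
Rearranging, k^(1−α) = s / (n + δ).
k^0.59 = 0.38 / (0.023 + 0.107) = 0.38 / 0.130 = 2.9231
k* = 2.9231^(1/0.59) ≈ 6.1598
y* = (k*)^α = 6.1598^0.41 ≈ 2.1073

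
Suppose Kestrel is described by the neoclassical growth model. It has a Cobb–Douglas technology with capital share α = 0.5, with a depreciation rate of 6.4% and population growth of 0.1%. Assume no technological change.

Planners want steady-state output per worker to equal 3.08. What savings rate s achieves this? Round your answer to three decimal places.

s ≈ 0.200

In steady state, investment equals break-even investment: s·k^α = (n + δ)·k.
Since y* = [s/(n + δ)]^(α/(1−α)), we have s/(n + δ) = (y*)^((1−α)/α) = 3.08^1 = 3.0800.
Therefore s = 3.0800 × (n + δ) = 3.0800 × 0.065 = 0.2002.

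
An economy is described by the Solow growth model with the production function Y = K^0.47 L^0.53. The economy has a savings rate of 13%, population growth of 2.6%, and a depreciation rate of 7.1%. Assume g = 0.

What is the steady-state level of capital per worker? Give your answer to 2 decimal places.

k* ≈ 1.74

In steady state, investment equals break-even investment: s·k^α = (n + δ)·k.
Rearranging, k^(1−α) = s / (n + δ).
k^0.53 = 0.13 / (0.026 + 0.071) = 0.13 / 0.097 = 1.3402
k* = 1.3402^(1/0.53) ≈ 1.7376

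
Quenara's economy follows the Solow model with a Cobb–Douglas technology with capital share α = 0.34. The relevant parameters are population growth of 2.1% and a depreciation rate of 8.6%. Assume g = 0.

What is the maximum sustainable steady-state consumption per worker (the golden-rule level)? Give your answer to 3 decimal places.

At the golden rule, f'(k) = n + δ, so α·k^(α−1) = n + δ and k_gold = (α/(n + δ))^(1/(1−α)).
k_gold = (0.34/0.107)^(1/0.66) = 3.1776^1.5152 ≈ 5.7648
c_gold = f(k_gold) − (n + δ)·k_gold = 1.8141 − 0.107×5.7648 ≈ 1.1973

c_gold ≈ 1.197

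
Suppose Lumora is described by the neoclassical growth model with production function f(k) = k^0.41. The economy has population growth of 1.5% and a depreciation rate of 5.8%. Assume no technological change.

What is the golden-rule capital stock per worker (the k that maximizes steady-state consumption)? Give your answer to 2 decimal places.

The golden rule sets f'(k) = n + δ, i.e. α·k^(α−1) = n + δ.
So k^(1−α) = α / (n + δ) = 0.41 / 0.073 = 5.6164.
k_gold = 5.6164^(1/0.59) ≈ 18.6324

k_gold ≈ 18.63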